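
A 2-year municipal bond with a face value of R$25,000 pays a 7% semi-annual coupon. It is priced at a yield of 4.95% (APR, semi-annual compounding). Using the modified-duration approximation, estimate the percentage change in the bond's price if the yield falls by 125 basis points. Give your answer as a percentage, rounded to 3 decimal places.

+2.321%

Periodic yield y = 0.02475. Modified duration first:
  t   CF        PV=CF/(1+0.02475)^t    t·PV
  1       875.00       853.8668       853.8668
  2       875.00       833.2440     1,666.4880
  3       875.00       813.1193     2,439.3579
  4    25,875.00    23,464.3566    93,857.4265
  Σ                 25,964.5867    98,817.1392
P = 25,964.5867; D_Mac = 3.80584 half-year periods = 1.90292 yrs; D_mod = 1.90292/(1+0.02475) = 1.85696 yrs.
ΔP/P ≈ -D_mod · Δy = -1.85696 × (-0.0125) = +0.023212 = +2.3212%.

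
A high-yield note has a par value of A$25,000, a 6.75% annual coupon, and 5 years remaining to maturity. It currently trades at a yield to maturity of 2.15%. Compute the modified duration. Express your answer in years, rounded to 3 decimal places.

Periodic yield y = 0.0215. First find Macaulay duration:
  t   CF        PV=CF/(1+0.0215)^t    t·PV
  1     1,687.50     1,651.9824     1,651.9824
  2     1,687.50     1,617.2123     3,234.4246
  3     1,687.50     1,583.1741     4,749.5222
  4     1,687.50     1,549.8522     6,199.4090
  5    26,687.50    23,994.7394   119,973.6970
  Σ                 30,396.9604   135,809.0352
P = 30,396.9604; Macaulay duration = 135,809.0352 / 30,396.9604 = 4.46785 years.
Modified duration = D_Mac / (1 + y) = 4.46785 / 1.0215 = 4.37381 years.

4.374 years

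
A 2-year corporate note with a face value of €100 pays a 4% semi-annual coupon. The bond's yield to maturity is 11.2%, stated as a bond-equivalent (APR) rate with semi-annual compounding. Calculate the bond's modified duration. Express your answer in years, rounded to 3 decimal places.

1.835 years

Periodic yield y = 0.056. First find Macaulay duration:
  t   CF        PV=CF/(1+0.056)^t    t·PV
  1         2.00         1.8939         1.8939
  2         2.00         1.7935         3.5870
  3         2.00         1.6984         5.0952
  4       102.00        82.0247       328.0987
  Σ                     87.4105       338.6748
P = 87.4105; Macaulay duration = 338.6748 / 87.4105 = 3.87453 half-year periods = 1.93727 years.
Modified duration = D_Mac / (1 + y) = 1.93727 / 1.056 = 1.83453 years.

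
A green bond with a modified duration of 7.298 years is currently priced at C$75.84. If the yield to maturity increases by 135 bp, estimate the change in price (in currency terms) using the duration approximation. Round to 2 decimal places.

-C$7.47

Duration approximation: ΔP/P ≈ -D_mod · Δy = -7.298 × (+0.0135) = -0.098523.
ΔP ≈ 75.84 × (-0.098523) = -7.47198432.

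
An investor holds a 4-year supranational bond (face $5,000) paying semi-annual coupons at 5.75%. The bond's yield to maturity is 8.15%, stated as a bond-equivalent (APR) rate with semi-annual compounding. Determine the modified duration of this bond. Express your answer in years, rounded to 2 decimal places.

3.47 years

Periodic yield y = 0.04075. First find Macaulay duration:
  t   CF        PV=CF/(1+0.04075)^t    t·PV
  1       143.75       138.1215       138.1215
  2       143.75       132.7135       265.4269
  3       143.75       127.5171       382.5514
  4       143.75       122.5243       490.0971
  5       143.75       117.7269       588.6346
  6       143.75       113.1174       678.7043
  7       143.75       108.6883       760.8183
  8     5,143.75     3,736.8744    29,894.9949
  Σ                  4,597.2834    33,199.3491
P = 4,597.2834; Macaulay duration = 33,199.3491 / 4,597.2834 = 7.22151 half-year periods = 3.61076 years.
Modified duration = D_Mac / (1 + y) = 3.61076 / 1.04075 = 3.46938 years.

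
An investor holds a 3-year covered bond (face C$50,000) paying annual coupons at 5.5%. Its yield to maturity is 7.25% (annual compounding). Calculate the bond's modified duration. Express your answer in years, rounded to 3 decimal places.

2.650 years

Periodic yield y = 0.0725. First find Macaulay duration:
  t   CF        PV=CF/(1+0.0725)^t    t·PV
  1     2,750.00     2,564.1026     2,564.1026
  2     2,750.00     2,390.7716     4,781.5432
  3    52,750.00    42,759.2975   128,277.8925
  Σ                 47,714.1717   135,623.5383
P = 47,714.1717; Macaulay duration = 135,623.5383 / 47,714.1717 = 2.84242 years.
Modified duration = D_Mac / (1 + y) = 2.84242 / 1.0725 = 2.65027 years.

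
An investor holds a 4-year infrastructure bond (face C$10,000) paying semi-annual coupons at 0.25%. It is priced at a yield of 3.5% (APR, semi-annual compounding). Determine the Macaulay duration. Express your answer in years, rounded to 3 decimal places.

Periodic yield y = 0.0175. Discount each cash flow and weight by its period:
  t   CF        PV=CF/(1+0.0175)^t    t·PV
  1        12.50        12.2850        12.2850
  2        12.50        12.0737        24.1474
  3        12.50        11.8661        35.5982
  4        12.50        11.6620        46.6479
  5        12.50        11.4614        57.3070
  6        12.50        11.2643        67.5857
  7        12.50        11.0705        77.4938
  8    10,012.50     8,714.9959    69,719.9670
  Σ                  8,796.6789    70,041.0321
Price P = Σ PV = 8,796.6789.
Macaulay duration = Σ(t·PV) / P = 70,041.0321 / 8,796.6789 = 7.96221 half-year periods.
In years: 7.96221 / 2 = 3.98111 years.

3.981 years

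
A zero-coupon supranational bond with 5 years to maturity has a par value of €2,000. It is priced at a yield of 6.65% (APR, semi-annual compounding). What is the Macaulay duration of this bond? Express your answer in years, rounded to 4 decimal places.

A zero-coupon bond has a single cash flow at maturity, so its Macaulay duration equals its maturity: 5 years.
(Equivalently: 10 semi-annual periods ÷ 2 = 5 years.)

5.0000 years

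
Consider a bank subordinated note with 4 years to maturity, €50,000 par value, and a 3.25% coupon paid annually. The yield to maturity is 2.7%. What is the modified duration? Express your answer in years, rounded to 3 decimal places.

3.717 years

Periodic yield y = 0.027. First find Macaulay duration:
  t   CF        PV=CF/(1+0.027)^t    t·PV
  1     1,625.00     1,582.2785     1,582.2785
  2     1,625.00     1,540.6801     3,081.3602
  3     1,625.00     1,500.1754     4,500.5261
  4    51,625.00    46,406.4439   185,625.7757
  Σ                 51,029.5779   194,789.9406
P = 51,029.5779; Macaulay duration = 194,789.9406 / 51,029.5779 = 3.81720 years.
Modified duration = D_Mac / (1 + y) = 3.81720 / 1.027 = 3.71684 years.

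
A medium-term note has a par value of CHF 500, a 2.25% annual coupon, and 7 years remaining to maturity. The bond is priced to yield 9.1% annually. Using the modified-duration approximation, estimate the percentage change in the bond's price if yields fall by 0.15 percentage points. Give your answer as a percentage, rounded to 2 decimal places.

+0.88%

Periodic yield y = 0.091. Modified duration first:
  t   CF        PV=CF/(1+0.091)^t    t·PV
  1        11.25        10.3116        10.3116
  2        11.25         9.4515        18.9031
  3        11.25         8.6632        25.9896
  4        11.25         7.9406        31.7624
  5        11.25         7.2783        36.3914
  6        11.25         6.6712        40.0272
  7       511.25       277.8818     1,945.1724
  Σ                    328.1983     2,108.5578
P = 328.1983; D_Mac = 6.42465 yrs; D_mod = 6.42465/(1+0.091) = 5.88877 yrs.
ΔP/P ≈ -D_mod · Δy = -5.88877 × (-0.0015) = +0.008833 = +0.8833%.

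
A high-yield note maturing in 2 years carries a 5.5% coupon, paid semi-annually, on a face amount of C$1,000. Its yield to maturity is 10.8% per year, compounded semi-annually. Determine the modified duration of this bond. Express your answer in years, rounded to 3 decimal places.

1.818 years

Periodic yield y = 0.054. First find Macaulay duration:
  t   CF        PV=CF/(1+0.054)^t    t·PV
  1        27.50        26.0911        26.0911
  2        27.50        24.7543        49.5087
  3        27.50        23.4861        70.4583
  4     1,027.50       832.5674     3,330.2695
  Σ                    906.8989     3,476.3276
P = 906.8989; Macaulay duration = 3,476.3276 / 906.8989 = 3.83320 half-year periods = 1.91660 years.
Modified duration = D_Mac / (1 + y) = 1.91660 / 1.054 = 1.81841 years.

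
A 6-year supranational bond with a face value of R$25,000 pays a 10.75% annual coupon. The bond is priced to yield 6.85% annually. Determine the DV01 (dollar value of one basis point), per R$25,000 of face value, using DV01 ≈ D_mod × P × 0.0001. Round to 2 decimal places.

Periodic yield y = 0.0685.
  t   CF        PV=CF/(1+0.0685)^t    t·PV
  1     2,687.50     2,515.2082     2,515.2082
  2     2,687.50     2,353.9618     4,707.9237
  3     2,687.50     2,203.0527     6,609.1582
  4     2,687.50     2,061.8182     8,247.2728
  5     2,687.50     1,929.6380     9,648.1899
  6    27,687.50    18,605.2960   111,631.7762
  Σ                 29,668.9750   143,359.5290
P = 29,668.9750; D_Mac = 4.83197 yrs; D_mod = 4.52220 yrs.
DV01 ≈ 4.52220 × 29,668.9750 × 0.0001 = 13.416896.

R$13.42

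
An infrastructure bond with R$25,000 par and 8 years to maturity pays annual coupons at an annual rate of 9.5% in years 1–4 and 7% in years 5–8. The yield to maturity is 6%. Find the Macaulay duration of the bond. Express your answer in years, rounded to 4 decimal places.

Periodic yield y = 0.06. Discount each cash flow and weight by its year:
  t   CF        PV=CF/(1+0.06)^t    t·PV
  1     2,375.00     2,240.5660     2,240.5660
  2     2,375.00     2,113.7415     4,227.4831
  3     2,375.00     1,994.0958     5,982.2874
  4     2,375.00     1,881.2225     7,524.8898
  5     1,750.00     1,307.7018     6,538.5090
  6     1,750.00     1,233.6809     7,402.0857
  7     1,750.00     1,163.8499     8,146.9496
  8    26,750.00    16,783.2809   134,266.2475
  Σ                 28,718.1395   176,329.0181
Price P = Σ PV = 28,718.1395.
Macaulay duration = Σ(t·PV) / P = 176,329.0181 / 28,718.1395 = 6.13999 years.

6.1400 years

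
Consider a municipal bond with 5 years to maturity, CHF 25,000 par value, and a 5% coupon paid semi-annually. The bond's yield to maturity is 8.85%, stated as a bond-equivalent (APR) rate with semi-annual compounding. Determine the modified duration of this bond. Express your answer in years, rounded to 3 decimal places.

4.243 years

Periodic yield y = 0.04425. First find Macaulay duration:
  t   CF        PV=CF/(1+0.04425)^t    t·PV
  1       625.00       598.5157       598.5157
  2       625.00       573.1536     1,146.3073
  3       625.00       548.8663     1,646.5989
  4       625.00       525.6081     2,102.4326
  5       625.00       503.3355     2,516.6777
  6       625.00       482.0067     2,892.0405
  7       625.00       461.5818     3,231.0723
  8       625.00       442.0223     3,536.1781
  9       625.00       423.2916     3,809.6245
  10   25,625.00    16,619.5414   166,195.4136
  Σ                 21,177.9230   187,674.8611
P = 21,177.9230; Macaulay duration = 187,674.8611 / 21,177.9230 = 8.86182 half-year periods = 4.43091 years.
Modified duration = D_Mac / (1 + y) = 4.43091 / 1.04425 = 4.24315 years.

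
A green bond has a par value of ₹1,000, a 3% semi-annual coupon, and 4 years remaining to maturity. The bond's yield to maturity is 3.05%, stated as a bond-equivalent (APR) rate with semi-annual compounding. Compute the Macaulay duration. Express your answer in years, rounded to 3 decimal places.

Periodic yield y = 0.01525. Discount each cash flow and weight by its period:
  t   CF        PV=CF/(1+0.01525)^t    t·PV
  1        15.00        14.7747        14.7747
  2        15.00        14.5528        29.1055
  3        15.00        14.3342        43.0025
  4        15.00        14.1188        56.4754
  5        15.00        13.9068        69.5338
  6        15.00        13.6979        82.1873
  7        15.00        13.4921        94.4449
  8     1,015.00       899.2533     7,194.0267
  Σ                    998.1306     7,583.5507
Price P = Σ PV = 998.1306.
Macaulay duration = Σ(t·PV) / P = 7,583.5507 / 998.1306 = 7.59775 half-year periods.
In years: 7.59775 / 2 = 3.79888 years.

3.799 years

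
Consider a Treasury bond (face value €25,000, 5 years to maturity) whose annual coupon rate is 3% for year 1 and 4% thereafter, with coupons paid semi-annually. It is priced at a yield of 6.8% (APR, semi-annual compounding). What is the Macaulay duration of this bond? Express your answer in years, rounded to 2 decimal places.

4.59 years

Periodic yield y = 0.034. Discount each cash flow and weight by its period:
  t   CF        PV=CF/(1+0.034)^t    t·PV
  1       375.00       362.6692       362.6692
  2       375.00       350.7440       701.4879
  3       500.00       452.2810     1,356.8431
  4       500.00       437.4091     1,749.6365
  5       500.00       423.0262     2,115.1312
  6       500.00       409.1163     2,454.6977
  7       500.00       395.6637     2,769.6461
  8       500.00       382.6535     3,061.2280
  9       500.00       370.0711     3,330.6398
  10   25,500.00    18,253.0227   182,530.2266
  Σ                 21,836.6569   200,432.2062
Price P = Σ PV = 21,836.6569.
Macaulay duration = Σ(t·PV) / P = 200,432.2062 / 21,836.6569 = 9.17870 half-year periods.
In years: 9.17870 / 2 = 4.58935 years.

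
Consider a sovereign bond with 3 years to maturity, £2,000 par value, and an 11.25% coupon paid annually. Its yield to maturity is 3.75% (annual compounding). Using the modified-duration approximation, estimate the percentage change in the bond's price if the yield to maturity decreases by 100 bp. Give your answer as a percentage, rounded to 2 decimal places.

+2.64%

Periodic yield y = 0.0375. Modified duration first:
  t   CF        PV=CF/(1+0.0375)^t    t·PV
  1       225.00       216.8675       216.8675
  2       225.00       209.0289       418.0578
  3     2,225.00     1,992.3503     5,977.0509
  Σ                  2,418.2467     6,611.9761
P = 2,418.2467; D_Mac = 2.73420 yrs; D_mod = 2.73420/(1+0.0375) = 2.63538 yrs.
ΔP/P ≈ -D_mod · Δy = -2.63538 × (-0.01) = +0.026354 = +2.6354%.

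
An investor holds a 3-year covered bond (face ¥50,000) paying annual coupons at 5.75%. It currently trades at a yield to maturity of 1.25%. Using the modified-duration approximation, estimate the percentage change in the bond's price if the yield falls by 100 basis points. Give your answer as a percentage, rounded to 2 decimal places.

+2.81%

Periodic yield y = 0.0125. Modified duration first:
  t   CF        PV=CF/(1+0.0125)^t    t·PV
  1     2,875.00     2,839.5062     2,839.5062
  2     2,875.00     2,804.4505     5,608.9011
  3    52,875.00    50,940.7441   152,822.2324
  Σ                 56,584.7008   161,270.6396
P = 56,584.7008; D_Mac = 2.85007 yrs; D_mod = 2.85007/(1+0.0125) = 2.81489 yrs.
ΔP/P ≈ -D_mod · Δy = -2.81489 × (-0.01) = +0.028149 = +2.8149%.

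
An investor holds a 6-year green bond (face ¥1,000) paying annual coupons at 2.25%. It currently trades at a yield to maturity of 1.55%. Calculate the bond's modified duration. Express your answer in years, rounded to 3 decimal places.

5.600 years

Periodic yield y = 0.0155. First find Macaulay duration:
  t   CF        PV=CF/(1+0.0155)^t    t·PV
  1        22.50        22.1566        22.1566
  2        22.50        21.8184        43.6368
  3        22.50        21.4854        64.4561
  4        22.50        21.1574        84.6297
  5        22.50        20.8345       104.1725
  6     1,022.50       932.3603     5,594.1615
  Σ                  1,039.8125     5,913.2131
P = 1,039.8125; Macaulay duration = 5,913.2131 / 1,039.8125 = 5.68681 years.
Modified duration = D_Mac / (1 + y) = 5.68681 / 1.0155 = 5.60001 years.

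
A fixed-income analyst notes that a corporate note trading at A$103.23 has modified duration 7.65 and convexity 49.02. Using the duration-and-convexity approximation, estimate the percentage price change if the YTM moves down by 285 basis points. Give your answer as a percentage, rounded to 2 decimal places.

+23.79%

Duration effect: -D_mod·Δy = -7.65 × (-0.0285) = +0.218025
Convexity effect: ½·C·(Δy)² = 0.5 × 49.02 × (-0.0285)² = +0.0199082475
ΔP/P ≈ +0.218025 + 0.0199082475 = +0.2379332475
= +23.79332475%.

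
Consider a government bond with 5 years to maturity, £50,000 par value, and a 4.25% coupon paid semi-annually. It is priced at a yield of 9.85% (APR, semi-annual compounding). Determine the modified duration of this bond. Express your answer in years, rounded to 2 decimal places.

4.27 years

Periodic yield y = 0.04925. First find Macaulay duration:
  t   CF        PV=CF/(1+0.04925)^t    t·PV
  1     1,062.50     1,012.6281     1,012.6281
  2     1,062.50       965.0970     1,930.1941
  3     1,062.50       919.7970     2,759.3911
  4     1,062.50       876.6233     3,506.4933
  5     1,062.50       835.4761     4,177.3807
  6     1,062.50       796.2603     4,777.5619
  7     1,062.50       758.8852     5,312.1965
  8     1,062.50       723.2644     5,786.1156
  9     1,062.50       689.3156     6,203.8408
  10   51,062.50    31,572.7416   315,727.4159
  Σ                 39,150.0888   351,193.2179
P = 39,150.0888; Macaulay duration = 351,193.2179 / 39,150.0888 = 8.97043 half-year periods = 4.48522 years.
Modified duration = D_Mac / (1 + y) = 4.48522 / 1.04925 = 4.27469 years.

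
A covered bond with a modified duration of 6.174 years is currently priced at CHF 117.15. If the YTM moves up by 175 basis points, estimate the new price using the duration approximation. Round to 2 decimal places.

Duration approximation: ΔP/P ≈ -D_mod · Δy = -6.174 × (+0.0175) = -0.108045.
New price ≈ 117.15 × (1 - 0.108045) = 104.49252825.

CHF 104.49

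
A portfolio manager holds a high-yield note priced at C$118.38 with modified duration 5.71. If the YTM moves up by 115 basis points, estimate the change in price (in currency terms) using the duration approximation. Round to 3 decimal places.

Duration approximation: ΔP/P ≈ -D_mod · Δy = -5.71 × (+0.0115) = -0.065665.
ΔP ≈ 118.38 × (-0.065665) = -7.7734227.

-C$7.773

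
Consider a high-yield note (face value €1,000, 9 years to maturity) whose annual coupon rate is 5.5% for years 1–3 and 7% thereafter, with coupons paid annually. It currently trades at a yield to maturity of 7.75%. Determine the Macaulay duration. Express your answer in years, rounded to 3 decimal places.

7.127 years

Periodic yield y = 0.0775. Discount each cash flow and weight by its year:
  t   CF        PV=CF/(1+0.0775)^t    t·PV
  1        55.00        51.0441        51.0441
  2        55.00        47.3727        94.7454
  3        55.00        43.9654       131.8961
  4        70.00        51.9313       207.7251
  5        70.00        48.1961       240.9804
  6        70.00        44.7295       268.3772
  7        70.00        41.5123       290.5863
  8        70.00        38.5265       308.2122
  9     1,070.00       546.5479     4,918.9315
  Σ                    913.8258     6,512.4983
Price P = Σ PV = 913.8258.
Macaulay duration = Σ(t·PV) / P = 6,512.4983 / 913.8258 = 7.12663 years.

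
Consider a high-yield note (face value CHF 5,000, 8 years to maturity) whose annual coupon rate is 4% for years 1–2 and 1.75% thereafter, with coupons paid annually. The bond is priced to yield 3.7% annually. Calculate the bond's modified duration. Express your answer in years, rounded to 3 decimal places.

6.954 years

Periodic yield y = 0.037. First find Macaulay duration:
  t   CF        PV=CF/(1+0.037)^t    t·PV
  1       200.00       192.8640       192.8640
  2       200.00       185.9827       371.9653
  3        87.50        78.4642       235.3927
  4        87.50        75.6646       302.6586
  5        87.50        72.9649       364.8247
  6        87.50        70.3616       422.1694
  7        87.50        67.8511       474.9576
  8     5,087.50     3,804.2966    30,434.3729
  Σ                  4,548.4498    32,799.2053
P = 4,548.4498; Macaulay duration = 32,799.2053 / 4,548.4498 = 7.21107 years.
Modified duration = D_Mac / (1 + y) = 7.21107 / 1.037 = 6.95378 years.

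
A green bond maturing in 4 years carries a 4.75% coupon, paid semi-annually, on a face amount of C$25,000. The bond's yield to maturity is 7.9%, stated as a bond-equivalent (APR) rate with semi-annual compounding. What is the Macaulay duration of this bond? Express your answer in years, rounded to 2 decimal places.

Periodic yield y = 0.0395. Discount each cash flow and weight by its period:
  t   CF        PV=CF/(1+0.0395)^t    t·PV
  1       593.75       571.1881       571.1881
  2       593.75       549.4835     1,098.9669
  3       593.75       528.6036     1,585.8109
  4       593.75       508.5172     2,034.0688
  5       593.75       489.1940     2,445.9702
  6       593.75       470.6051     2,823.6308
  7       593.75       452.7226     3,169.0581
  8    25,593.75    18,773.1856   150,185.4849
  Σ                 22,343.4998   163,914.1787
Price P = Σ PV = 22,343.4998.
Macaulay duration = Σ(t·PV) / P = 163,914.1787 / 22,343.4998 = 7.33610 half-year periods.
In years: 7.33610 / 2 = 3.66805 years.

3.67 years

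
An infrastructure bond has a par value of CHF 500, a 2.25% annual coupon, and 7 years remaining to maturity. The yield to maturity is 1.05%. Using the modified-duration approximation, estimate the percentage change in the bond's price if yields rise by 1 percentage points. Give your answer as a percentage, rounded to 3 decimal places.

-6.506%

Periodic yield y = 0.0105. Modified duration first:
  t   CF        PV=CF/(1+0.0105)^t    t·PV
  1        11.25        11.1331        11.1331
  2        11.25        11.0174        22.0348
  3        11.25        10.9029        32.7088
  4        11.25        10.7896        43.1586
  5        11.25        10.6775        53.3877
  6        11.25        10.5666        63.3995
  7       511.25       475.2029     3,326.4204
  Σ                    540.2901     3,552.2429
P = 540.2901; D_Mac = 6.57470 yrs; D_mod = 6.57470/(1+0.0105) = 6.50638 yrs.
ΔP/P ≈ -D_mod · Δy = -6.50638 × (+0.01) = -0.065064 = -6.5064%.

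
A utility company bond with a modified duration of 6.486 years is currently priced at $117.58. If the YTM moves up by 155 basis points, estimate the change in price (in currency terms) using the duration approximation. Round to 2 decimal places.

Duration approximation: ΔP/P ≈ -D_mod · Δy = -6.486 × (+0.0155) = -0.100533.
ΔP ≈ 117.58 × (-0.100533) = -11.82067014.

-$11.82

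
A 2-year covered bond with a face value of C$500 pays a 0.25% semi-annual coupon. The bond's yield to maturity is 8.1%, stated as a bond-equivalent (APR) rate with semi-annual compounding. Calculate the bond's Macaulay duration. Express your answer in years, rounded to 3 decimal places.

1.996 years

Periodic yield y = 0.0405. Discount each cash flow and weight by its period:
  t   CF        PV=CF/(1+0.0405)^t    t·PV
  1        0.625         0.6007         0.6007
  2        0.625         0.5773         1.1546
  3        0.625         0.5548         1.6645
  4      500.625       427.1144     1,708.4575
  Σ                    428.8472     1,711.8773
Price P = Σ PV = 428.8472.
Macaulay duration = Σ(t·PV) / P = 1,711.8773 / 428.8472 = 3.99181 half-year periods.
In years: 3.99181 / 2 = 1.99591 years.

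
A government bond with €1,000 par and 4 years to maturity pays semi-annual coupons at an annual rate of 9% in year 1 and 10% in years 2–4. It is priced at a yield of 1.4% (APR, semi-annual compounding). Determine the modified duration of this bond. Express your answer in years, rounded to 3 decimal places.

3.482 years

Periodic yield y = 0.007. First find Macaulay duration:
  t   CF        PV=CF/(1+0.007)^t    t·PV
  1        45.00        44.6872        44.6872
  2        45.00        44.3766        88.7531
  3        50.00        48.9645       146.8936
  4        50.00        48.6242       194.4966
  5        50.00        48.2862       241.4308
  6        50.00        47.9505       287.7030
  7        50.00        47.6172       333.3203
  8     1,050.00       993.0098     7,944.0784
  Σ                  1,323.5161     9,281.3630
P = 1,323.5161; Macaulay duration = 9,281.3630 / 1,323.5161 = 7.01266 half-year periods = 3.50633 years.
Modified duration = D_Mac / (1 + y) = 3.50633 / 1.007 = 3.48195 years.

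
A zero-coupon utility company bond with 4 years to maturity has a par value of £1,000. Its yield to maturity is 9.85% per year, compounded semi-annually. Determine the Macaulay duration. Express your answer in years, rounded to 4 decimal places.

4.0000 years

A zero-coupon bond has a single cash flow at maturity, so its Macaulay duration equals its maturity: 4 years.
(Equivalently: 8 semi-annual periods ÷ 2 = 4 years.)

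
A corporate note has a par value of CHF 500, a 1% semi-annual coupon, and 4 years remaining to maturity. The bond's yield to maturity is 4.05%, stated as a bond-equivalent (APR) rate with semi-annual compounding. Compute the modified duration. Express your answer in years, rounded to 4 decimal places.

Periodic yield y = 0.02025. First find Macaulay duration:
  t   CF        PV=CF/(1+0.02025)^t    t·PV
  1         2.50         2.4504         2.4504
  2         2.50         2.4017         4.8035
  3         2.50         2.3541         7.0622
  4         2.50         2.3074         9.2294
  5         2.50         2.2616        11.3078
  6         2.50         2.2167        13.3000
  7         2.50         2.1727        15.2087
  8       502.50       428.0389     3,424.3112
  Σ                    444.2033     3,487.6731
P = 444.2033; Macaulay duration = 3,487.6731 / 444.2033 = 7.85152 half-year periods = 3.92576 years.
Modified duration = D_Mac / (1 + y) = 3.92576 / 1.02025 = 3.84784 years.

3.8478 years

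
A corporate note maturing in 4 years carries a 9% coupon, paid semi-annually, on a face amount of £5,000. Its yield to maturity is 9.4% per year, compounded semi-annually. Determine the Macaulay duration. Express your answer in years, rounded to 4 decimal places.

3.4421 years

Periodic yield y = 0.047. Discount each cash flow and weight by its period:
  t   CF        PV=CF/(1+0.047)^t    t·PV
  1       225.00       214.8997       214.8997
  2       225.00       205.2528       410.5057
  3       225.00       196.0390       588.1170
  4       225.00       187.2388       748.9551
  5       225.00       178.8336       894.1680
  6       225.00       170.8057     1,024.8344
  7       225.00       163.1382     1,141.9676
  8     5,225.00     3,618.3689    28,946.9512
  Σ                  4,934.5768    33,970.3986
Price P = Σ PV = 4,934.5768.
Macaulay duration = Σ(t·PV) / P = 33,970.3986 / 4,934.5768 = 6.88416 half-year periods.
In years: 6.88416 / 2 = 3.44208 years.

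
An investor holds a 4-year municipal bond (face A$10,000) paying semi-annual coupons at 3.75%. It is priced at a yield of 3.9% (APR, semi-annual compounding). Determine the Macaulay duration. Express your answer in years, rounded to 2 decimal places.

Periodic yield y = 0.0195. Discount each cash flow and weight by its period:
  t   CF        PV=CF/(1+0.0195)^t    t·PV
  1       187.50       183.9137       183.9137
  2       187.50       180.3960       360.7919
  3       187.50       176.9455       530.8366
  4       187.50       173.5611       694.2443
  5       187.50       170.2414       851.2069
  6       187.50       166.9852     1,001.9110
  7       187.50       163.7912     1,146.5387
  8    10,187.50     8,729.1063    69,832.8502
  Σ                  9,944.9403    74,602.2932
Price P = Σ PV = 9,944.9403.
Macaulay duration = Σ(t·PV) / P = 74,602.2932 / 9,944.9403 = 7.50153 half-year periods.
In years: 7.50153 / 2 = 3.75077 years.

3.75 years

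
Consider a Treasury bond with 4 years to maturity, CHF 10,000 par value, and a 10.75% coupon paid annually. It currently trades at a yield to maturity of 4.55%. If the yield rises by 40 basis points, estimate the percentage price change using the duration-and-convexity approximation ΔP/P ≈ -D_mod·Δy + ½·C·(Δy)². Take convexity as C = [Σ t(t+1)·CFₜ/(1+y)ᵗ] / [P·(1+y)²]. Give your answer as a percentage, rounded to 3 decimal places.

With y = 0.0455:
  t   CF        PV=CF/(1+0.0455)^t    t·PV        t(t+1)·PV
  1     1,075.00     1,028.2162     1,028.2162       2,056.4323
  2     1,075.00       983.4684     1,966.9367       5,900.8101
  3     1,075.00       940.6680     2,822.0039      11,288.0155
  4    11,075.00     9,269.3138    37,077.2553     185,386.2766
  Σ                 12,221.6663    42,894.4121     204,631.5346
P = 12,221.6663; D_Mac = 3.50970 yrs; D_mod = 3.35696 yrs; C = 15.31772.
Duration effect: -3.35696 × (+0.004) = -0.013428
Convexity effect: 0.5 × 15.31772 × (0.004)² = +0.0001225
ΔP/P ≈ -0.013428 + 0.0001225 = -0.013305 = -1.3305%.

-1.331%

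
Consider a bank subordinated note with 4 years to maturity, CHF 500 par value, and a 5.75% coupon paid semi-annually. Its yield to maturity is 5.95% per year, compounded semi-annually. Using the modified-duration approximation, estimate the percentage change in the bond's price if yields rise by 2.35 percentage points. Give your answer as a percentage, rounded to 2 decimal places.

-8.28%

Periodic yield y = 0.02975. Modified duration first:
  t   CF        PV=CF/(1+0.02975)^t    t·PV
  1       14.375        13.9597        13.9597
  2       14.375        13.5564        27.1128
  3       14.375        13.1647        39.4942
  4       14.375        12.7844        51.1376
  5       14.375        12.4151        62.0753
  6       14.375        12.0564        72.3383
  7       14.375        11.7081        81.9565
  8      514.375       406.8417     3,254.7335
  Σ                    496.4864     3,602.8079
P = 496.4864; D_Mac = 7.25661 half-year periods = 3.62830 yrs; D_mod = 3.62830/(1+0.02975) = 3.52348 yrs.
ΔP/P ≈ -D_mod · Δy = -3.52348 × (+0.0235) = -0.082802 = -8.2802%.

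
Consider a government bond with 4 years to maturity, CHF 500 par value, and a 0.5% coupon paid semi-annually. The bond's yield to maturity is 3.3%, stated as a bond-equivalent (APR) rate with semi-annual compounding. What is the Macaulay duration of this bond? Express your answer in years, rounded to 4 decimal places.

3.9628 years

Periodic yield y = 0.0165. Discount each cash flow and weight by its period:
  t   CF        PV=CF/(1+0.0165)^t    t·PV
  1         1.25         1.2297         1.2297
  2         1.25         1.2097         2.4195
  3         1.25         1.1901         3.5703
  4         1.25         1.1708         4.6832
  5         1.25         1.1518         5.7589
  6         1.25         1.1331         6.7986
  7         1.25         1.1147         7.8029
  8       501.25       439.7393     3,517.9147
  Σ                    447.9393     3,550.1779
Price P = Σ PV = 447.9393.
Macaulay duration = Σ(t·PV) / P = 3,550.1779 / 447.9393 = 7.92558 half-year periods.
In years: 7.92558 / 2 = 3.96279 years.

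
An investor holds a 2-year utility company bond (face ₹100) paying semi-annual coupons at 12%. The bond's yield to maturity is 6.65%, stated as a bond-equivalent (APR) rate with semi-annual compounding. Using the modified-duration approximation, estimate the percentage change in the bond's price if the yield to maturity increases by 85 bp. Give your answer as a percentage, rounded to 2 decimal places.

-1.52%

Periodic yield y = 0.03325. Modified duration first:
  t   CF        PV=CF/(1+0.03325)^t    t·PV
  1         6.00         5.8069         5.8069
  2         6.00         5.6201        11.2401
  3         6.00         5.4392        16.3176
  4       106.00        93.0003       372.0011
  Σ                    109.8664       405.3657
P = 109.8664; D_Mac = 3.68962 half-year periods = 1.84481 yrs; D_mod = 1.84481/(1+0.03325) = 1.78545 yrs.
ΔP/P ≈ -D_mod · Δy = -1.78545 × (+0.0085) = -0.015176 = -1.5176%.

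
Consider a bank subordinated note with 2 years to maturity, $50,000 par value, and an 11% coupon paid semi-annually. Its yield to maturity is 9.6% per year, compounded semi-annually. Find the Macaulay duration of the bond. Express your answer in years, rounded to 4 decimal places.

1.8510 years

Periodic yield y = 0.048. Discount each cash flow and weight by its period:
  t   CF        PV=CF/(1+0.048)^t    t·PV
  1     2,750.00     2,624.0458     2,624.0458
  2     2,750.00     2,503.8605     5,007.7210
  3     2,750.00     2,389.1799     7,167.5396
  4    52,750.00    43,729.7841   174,919.1365
  Σ                 51,246.8703   189,718.4429
Price P = Σ PV = 51,246.8703.
Macaulay duration = Σ(t·PV) / P = 189,718.4429 / 51,246.8703 = 3.70205 half-year periods.
In years: 3.70205 / 2 = 1.85102 years.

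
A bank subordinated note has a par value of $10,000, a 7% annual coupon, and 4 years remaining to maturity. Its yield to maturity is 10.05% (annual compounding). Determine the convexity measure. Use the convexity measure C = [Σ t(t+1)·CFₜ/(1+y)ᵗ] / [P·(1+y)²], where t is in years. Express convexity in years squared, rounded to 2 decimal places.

14.34

With y = 0.1005:
  t   CF        PV=CF/(1+0.1005)^t    t·PV        t(t+1)·PV
  1       700.00       636.0745       636.0745       1,272.1490
  2       700.00       577.9868     1,155.9737       3,467.9210
  3       700.00       525.2038     1,575.6115       6,302.4462
  4    10,700.00     7,294.9713    29,179.8854     145,899.4268
  Σ                  9,034.2365    32,547.5451     156,941.9430
P = 9,034.2365.
Convexity = Σ t(t+1)·PV / [P·(1+y)²] = 156,941.9430 / (9,034.2365 × 1.211100) = 14.34391.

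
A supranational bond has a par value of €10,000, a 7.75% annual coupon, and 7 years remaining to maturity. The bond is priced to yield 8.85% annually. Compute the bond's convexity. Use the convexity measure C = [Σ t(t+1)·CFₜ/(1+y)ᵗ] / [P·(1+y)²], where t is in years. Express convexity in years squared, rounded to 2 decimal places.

With y = 0.0885:
  t   CF        PV=CF/(1+0.0885)^t    t·PV        t(t+1)·PV
  1       775.00       711.9890       711.9890       1,423.9780
  2       775.00       654.1010     1,308.2021       3,924.6062
  3       775.00       600.9196     1,802.7589       7,211.0357
  4       775.00       552.0621     2,208.2486      11,041.2429
  5       775.00       507.1770     2,535.8849      15,215.3095
  6       775.00       465.9412     2,795.6471      19,569.5299
  7    10,775.00     5,951.3877    41,659.7141     333,277.7128
  Σ                  9,443.5777    53,022.4447     391,663.4150
P = 9,443.5777.
Convexity = Σ t(t+1)·PV / [P·(1+y)²] = 391,663.4150 / (9,443.5777 × 1.184832) = 35.00415.

35.00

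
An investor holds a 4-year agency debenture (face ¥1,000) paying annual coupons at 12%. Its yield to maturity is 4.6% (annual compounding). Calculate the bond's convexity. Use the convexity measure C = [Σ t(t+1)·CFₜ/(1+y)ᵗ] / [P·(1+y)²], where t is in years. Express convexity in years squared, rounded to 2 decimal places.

With y = 0.046:
  t   CF        PV=CF/(1+0.046)^t    t·PV        t(t+1)·PV
  1       120.00       114.7228       114.7228         229.4455
  2       120.00       109.6776       219.3552         658.0655
  3       120.00       104.8543       314.5629       1,258.2514
  4     1,120.00       935.6023     3,742.4092      18,712.0462
  Σ                  1,264.8569     4,391.0500      20,857.8086
P = 1,264.8569.
Convexity = Σ t(t+1)·PV / [P·(1+y)²] = 20,857.8086 / (1,264.8569 × 1.094116) = 15.07176.

15.07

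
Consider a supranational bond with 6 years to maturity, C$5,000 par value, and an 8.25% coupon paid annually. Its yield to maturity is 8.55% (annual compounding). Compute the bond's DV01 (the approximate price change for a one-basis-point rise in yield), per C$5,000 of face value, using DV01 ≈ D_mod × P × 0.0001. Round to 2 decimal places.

Periodic yield y = 0.0855.
  t   CF        PV=CF/(1+0.0855)^t    t·PV
  1       412.50       380.0092       380.0092
  2       412.50       350.0776       700.1552
  3       412.50       322.5035       967.5106
  4       412.50       297.1014     1,188.4054
  5       412.50       273.7000     1,368.5001
  6     5,412.50     3,308.4071    19,850.4425
  Σ                  4,931.7988    24,455.0230
P = 4,931.7988; D_Mac = 4.95864 yrs; D_mod = 4.56807 yrs.
DV01 ≈ 4.56807 × 4,931.7988 × 0.0001 = 2.252881.

C$2.25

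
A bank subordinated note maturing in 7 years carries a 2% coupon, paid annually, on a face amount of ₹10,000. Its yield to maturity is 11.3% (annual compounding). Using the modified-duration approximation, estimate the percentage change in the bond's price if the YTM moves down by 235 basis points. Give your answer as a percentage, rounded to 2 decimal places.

Periodic yield y = 0.113. Modified duration first:
  t   CF        PV=CF/(1+0.113)^t    t·PV
  1       200.00       179.6945       179.6945
  2       200.00       161.4506       322.9012
  3       200.00       145.0589       435.1768
  4       200.00       130.3315       521.3259
  5       200.00       117.0993       585.4963
  6       200.00       105.2105       631.2629
  7    10,200.00     4,820.9655    33,746.7583
  Σ                  5,659.8108    36,422.6160
P = 5,659.8108; D_Mac = 6.43531 yrs; D_mod = 6.43531/(1+0.113) = 5.78195 yrs.
ΔP/P ≈ -D_mod · Δy = -5.78195 × (-0.0235) = +0.135876 = +13.5876%.

+13.59%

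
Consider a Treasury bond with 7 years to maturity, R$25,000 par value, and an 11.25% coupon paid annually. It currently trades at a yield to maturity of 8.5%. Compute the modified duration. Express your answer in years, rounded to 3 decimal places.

4.905 years

Periodic yield y = 0.085. First find Macaulay duration:
  t   CF        PV=CF/(1+0.085)^t    t·PV
  1     2,812.50     2,592.1659     2,592.1659
  2     2,812.50     2,389.0930     4,778.1860
  3     2,812.50     2,201.9290     6,605.7871
  4     2,812.50     2,029.4277     8,117.7107
  5     2,812.50     1,870.4403     9,352.2013
  6     2,812.50     1,723.9081    10,343.4484
  7    27,812.50    15,712.0141   109,984.0989
  Σ                 28,518.9780   151,773.5983
P = 28,518.9780; Macaulay duration = 151,773.5983 / 28,518.9780 = 5.32185 years.
Modified duration = D_Mac / (1 + y) = 5.32185 / 1.085 = 4.90493 years.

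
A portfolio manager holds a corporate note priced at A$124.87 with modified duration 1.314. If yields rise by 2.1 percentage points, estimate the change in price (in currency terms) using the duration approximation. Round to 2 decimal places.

-A$3.45

Duration approximation: ΔP/P ≈ -D_mod · Δy = -1.314 × (+0.021) = -0.027594.
ΔP ≈ 124.87 × (-0.027594) = -3.44566278.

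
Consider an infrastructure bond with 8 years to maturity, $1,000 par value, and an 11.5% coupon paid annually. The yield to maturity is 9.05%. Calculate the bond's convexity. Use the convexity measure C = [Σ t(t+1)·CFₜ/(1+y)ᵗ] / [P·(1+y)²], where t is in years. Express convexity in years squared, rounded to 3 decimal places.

38.696

With y = 0.0905:
  t   CF        PV=CF/(1+0.0905)^t    t·PV        t(t+1)·PV
  1       115.00       105.4562       105.4562         210.9124
  2       115.00        96.7045       193.4089         580.2268
  3       115.00        88.6790       266.0370       1,064.1481
  4       115.00        81.3196       325.2783       1,626.3917
  5       115.00        74.5709       372.8546       2,237.1275
  6       115.00        68.3823       410.2939       2,872.0574
  7       115.00        62.7073       438.9511       3,511.6092
  8     1,115.00       557.5316     4,460.2530      40,142.2771
  Σ                  1,135.3514     6,572.5332      52,244.7502
P = 1,135.3514.
Convexity = Σ t(t+1)·PV / [P·(1+y)²] = 52,244.7502 / (1,135.3514 × 1.189190) = 38.69555.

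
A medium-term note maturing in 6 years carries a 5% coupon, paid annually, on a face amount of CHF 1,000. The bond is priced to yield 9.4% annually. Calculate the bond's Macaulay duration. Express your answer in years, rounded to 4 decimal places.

5.2398 years

Periodic yield y = 0.094. Discount each cash flow and weight by its year:
  t   CF        PV=CF/(1+0.094)^t    t·PV
  1        50.00        45.7038        45.7038
  2        50.00        41.7768        83.5536
  3        50.00        38.1872       114.5617
  4        50.00        34.9061       139.6242
  5        50.00        31.9068       159.5341
  6     1,050.00       612.4708     3,674.8246
  Σ                    804.9515     4,217.8020
Price P = Σ PV = 804.9515.
Macaulay duration = Σ(t·PV) / P = 4,217.8020 / 804.9515 = 5.23982 years.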